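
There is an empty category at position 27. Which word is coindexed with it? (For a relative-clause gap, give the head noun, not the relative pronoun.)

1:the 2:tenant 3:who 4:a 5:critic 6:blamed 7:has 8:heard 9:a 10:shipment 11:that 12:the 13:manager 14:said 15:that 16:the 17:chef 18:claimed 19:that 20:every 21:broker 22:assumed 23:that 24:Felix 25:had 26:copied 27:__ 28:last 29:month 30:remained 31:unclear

The gap at 27 is the object of "copied", inside a relative clause.
The relative pronoun is "that" (word 11); it is bound by the head noun immediately before it.
Its filler is the head noun "shipment", at word 10.

10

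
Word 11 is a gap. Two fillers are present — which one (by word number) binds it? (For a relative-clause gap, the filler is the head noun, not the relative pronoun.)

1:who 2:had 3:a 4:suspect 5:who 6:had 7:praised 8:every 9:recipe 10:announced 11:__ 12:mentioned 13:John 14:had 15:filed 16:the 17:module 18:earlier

1

The marked gap is the subject of "mentioned".
Its filler is the fronted wh-phrase "who", at word 1.
(The other dependency links word 4 to a gap after word 5.)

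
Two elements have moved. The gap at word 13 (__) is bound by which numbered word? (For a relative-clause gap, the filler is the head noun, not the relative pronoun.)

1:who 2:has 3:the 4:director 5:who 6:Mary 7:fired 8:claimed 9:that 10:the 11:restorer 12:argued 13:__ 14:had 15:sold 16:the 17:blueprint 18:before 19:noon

The marked gap is the subject of "sold".
Its filler is the fronted wh-phrase "who", at word 1.
(The other dependency links word 4 to a gap after word 7.)

1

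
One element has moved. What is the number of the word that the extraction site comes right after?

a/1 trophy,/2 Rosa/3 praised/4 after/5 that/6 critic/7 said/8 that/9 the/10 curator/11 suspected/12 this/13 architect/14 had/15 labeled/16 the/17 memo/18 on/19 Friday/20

4

The displaced element is "a trophy" (word 2).
It functions as the direct object of "praised", so the gap sits immediately after word 4 ("praised").
Base order: Rosa praised a trophy after that critic said that the curator suspected this architect had labeled the memo on Friday.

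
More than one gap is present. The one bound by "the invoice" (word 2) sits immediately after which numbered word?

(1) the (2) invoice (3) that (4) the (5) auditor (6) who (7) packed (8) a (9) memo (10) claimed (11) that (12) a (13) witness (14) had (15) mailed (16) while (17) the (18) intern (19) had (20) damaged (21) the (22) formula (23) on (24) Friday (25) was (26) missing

15

The displaced element is "the invoice" (word 2).
It is linked across 1 clause boundary (that).
It functions as the direct object of "mailed", so the gap sits immediately after word 15 ("mailed").
Base order: The auditor who packed a memo claimed that a witness had mailed the invoice while the intern had damaged the formula on Friday.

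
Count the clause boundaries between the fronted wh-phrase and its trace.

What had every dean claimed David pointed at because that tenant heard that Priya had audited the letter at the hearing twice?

1

"what" is extracted from the PP object of "pointed".
Boundaries crossed, outermost first: [Ø] — 1 in total.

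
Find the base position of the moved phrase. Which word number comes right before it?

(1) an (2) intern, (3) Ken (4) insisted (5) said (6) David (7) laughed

The displaced element is "an intern" (word 2).
It is linked across 1 clause boundary (Ø).
It functions as the subject of "said", so the gap sits immediately after word 4 ("insisted").
Base order: Ken insisted that an intern said David laughed.

4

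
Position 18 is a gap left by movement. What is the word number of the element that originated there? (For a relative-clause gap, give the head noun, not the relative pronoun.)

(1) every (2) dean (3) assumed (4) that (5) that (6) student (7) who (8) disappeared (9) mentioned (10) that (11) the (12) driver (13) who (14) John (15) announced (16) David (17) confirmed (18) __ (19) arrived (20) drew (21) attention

The gap at 18 is the subject of "arrived", inside a relative clause.
The relative pronoun is "who" (word 13); it is bound by the head noun immediately before it.
Its filler is the head noun "driver", at word 12.

12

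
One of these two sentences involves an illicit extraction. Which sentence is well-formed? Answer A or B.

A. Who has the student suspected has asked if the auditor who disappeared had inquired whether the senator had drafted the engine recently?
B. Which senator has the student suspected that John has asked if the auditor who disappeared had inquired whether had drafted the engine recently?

A

In B, the wh-phrase is extracted from inside a wh-island (introduced by "if"), which blocks movement.
In A, the extraction path crosses only that-complement boundaries, which are transparent.
So A is grammatical.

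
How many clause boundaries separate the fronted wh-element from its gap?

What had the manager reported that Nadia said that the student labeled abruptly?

"what" is extracted from the object of "labeled".
Boundaries crossed, outermost first: [that], [that] — 2 in total.

2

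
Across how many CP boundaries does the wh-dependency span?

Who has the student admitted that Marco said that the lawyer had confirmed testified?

3

"who" is extracted from the subject of "testified".
Boundaries crossed, outermost first: [that], [that], [Ø] — 3 in total.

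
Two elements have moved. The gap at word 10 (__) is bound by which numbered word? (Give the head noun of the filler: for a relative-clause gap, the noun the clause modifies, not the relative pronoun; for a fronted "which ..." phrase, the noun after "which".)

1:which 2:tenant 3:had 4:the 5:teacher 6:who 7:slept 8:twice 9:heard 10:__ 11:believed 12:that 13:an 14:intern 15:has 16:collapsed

The marked gap is the subject of "believed".
Its filler is the fronted wh-phrase "which tenant", at word 2.
(The other dependency links word 5 to a gap after word 6.)

2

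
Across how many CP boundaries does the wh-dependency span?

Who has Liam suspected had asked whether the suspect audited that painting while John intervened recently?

"who" is extracted from the subject of "asked".
Boundaries crossed, outermost first: [Ø] — 1 in total.

1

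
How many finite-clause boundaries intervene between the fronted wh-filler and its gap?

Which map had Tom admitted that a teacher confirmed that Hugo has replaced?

"which map" is extracted from the object of "replaced".
Boundaries crossed, outermost first: [that], [that] — 2 in total.

2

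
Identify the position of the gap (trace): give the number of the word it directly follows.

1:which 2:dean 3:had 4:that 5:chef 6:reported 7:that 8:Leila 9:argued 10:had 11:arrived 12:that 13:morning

The displaced element is "which dean" (word 2).
It is linked across 2 clause boundaries (that → Ø).
It functions as the subject of "arrived", so the gap sits immediately after word 9 ("argued").
Base order: That chef had reported that Leila argued that which dean had arrived that morning.

9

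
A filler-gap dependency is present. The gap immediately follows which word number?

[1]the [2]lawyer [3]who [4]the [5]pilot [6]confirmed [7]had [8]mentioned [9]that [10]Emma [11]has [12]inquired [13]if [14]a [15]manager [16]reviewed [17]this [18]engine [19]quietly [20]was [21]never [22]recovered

6

The displaced element is "the lawyer" (word 2).
It is linked across 1 clause boundary (Ø).
It functions as the subject of "mentioned", so the gap sits immediately after word 6 ("confirmed").
Base order: The pilot confirmed that the lawyer had mentioned that Emma has inquired if a manager reviewed this engine quietly.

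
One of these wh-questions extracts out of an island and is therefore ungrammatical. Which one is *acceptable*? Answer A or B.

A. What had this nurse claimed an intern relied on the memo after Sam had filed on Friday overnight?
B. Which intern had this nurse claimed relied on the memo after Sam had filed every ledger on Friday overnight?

B

In A, the wh-phrase is extracted from inside an adjunct island (introduced by "after"), which blocks movement.
In B, the extraction path crosses only that-complement boundaries, which are transparent.
So B is grammatical.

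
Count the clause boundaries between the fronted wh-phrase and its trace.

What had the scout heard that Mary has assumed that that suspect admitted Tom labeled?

"what" is extracted from the object of "labeled".
Boundaries crossed, outermost first: [that], [that], [Ø] — 3 in total.

3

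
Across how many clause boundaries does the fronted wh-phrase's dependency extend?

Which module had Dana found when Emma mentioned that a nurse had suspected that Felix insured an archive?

0

"which module" originates inside the matrix clause — no clause boundary is crossed.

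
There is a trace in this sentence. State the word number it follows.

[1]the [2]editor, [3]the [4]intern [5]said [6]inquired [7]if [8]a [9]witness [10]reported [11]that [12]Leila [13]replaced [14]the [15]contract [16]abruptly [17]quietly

5

The displaced element is "the editor" (word 2).
It is linked across 1 clause boundary (Ø).
It functions as the subject of "inquired", so the gap sits immediately after word 5 ("said").
Base order: The intern said the editor inquired if a witness reported that Leila replaced the contract abruptly quietly.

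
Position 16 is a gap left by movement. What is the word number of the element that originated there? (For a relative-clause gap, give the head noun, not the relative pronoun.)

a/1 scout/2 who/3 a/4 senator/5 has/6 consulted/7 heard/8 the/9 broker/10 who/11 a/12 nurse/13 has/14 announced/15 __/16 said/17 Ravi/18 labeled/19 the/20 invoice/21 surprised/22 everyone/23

10

The gap at 16 is the subject of "said", inside a relative clause.
The relative pronoun is "who" (word 11); it is bound by the head noun immediately before it.
Its filler is the head noun "broker", at word 10.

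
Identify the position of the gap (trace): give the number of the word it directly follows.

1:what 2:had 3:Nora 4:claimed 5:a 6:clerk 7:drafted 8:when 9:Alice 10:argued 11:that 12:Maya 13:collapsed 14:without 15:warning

7

The displaced element is "what" (word 1).
It is linked across 1 clause boundary (Ø).
It functions as the direct object of "drafted", so the gap sits immediately after word 7 ("drafted").
Base order: Nora had claimed a clerk drafted what when Alice argued that Maya collapsed without warning.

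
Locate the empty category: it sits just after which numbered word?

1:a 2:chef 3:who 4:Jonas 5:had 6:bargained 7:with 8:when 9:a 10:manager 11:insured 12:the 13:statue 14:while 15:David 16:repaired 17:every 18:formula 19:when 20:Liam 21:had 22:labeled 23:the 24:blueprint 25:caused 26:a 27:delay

The displaced element is "a chef" (word 2).
It functions as the object of the preposition "with" of "bargained", so the gap sits immediately after word 7 ("with").
Base order: Jonas had bargained with a chef when a manager insured the statue while David repaired every formula when Liam had labeled the blueprint.

7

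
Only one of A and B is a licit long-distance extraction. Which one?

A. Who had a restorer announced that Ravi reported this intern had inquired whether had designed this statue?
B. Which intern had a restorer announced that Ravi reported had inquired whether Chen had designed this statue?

In A, the wh-phrase is extracted from inside a wh-island (introduced by "whether"), which blocks movement.
In B, the extraction path crosses only that-complement boundaries, which are transparent.
So B is grammatical.

B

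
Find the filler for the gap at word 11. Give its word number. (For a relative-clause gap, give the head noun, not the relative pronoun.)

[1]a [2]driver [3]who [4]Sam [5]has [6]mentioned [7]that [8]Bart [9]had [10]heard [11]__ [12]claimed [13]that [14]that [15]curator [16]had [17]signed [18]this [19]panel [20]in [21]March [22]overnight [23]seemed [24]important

The gap at 11 is the subject of "claimed", inside a relative clause.
The relative pronoun is "who" (word 3); it is bound by the head noun immediately before it.
Its filler is the head noun "driver", at word 2.

2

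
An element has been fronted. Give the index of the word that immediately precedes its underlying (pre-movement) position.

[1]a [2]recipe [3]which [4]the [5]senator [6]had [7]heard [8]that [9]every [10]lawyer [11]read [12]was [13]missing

11

The displaced element is "a recipe" (word 2).
It is linked across 1 clause boundary (that).
It functions as the direct object of "read", so the gap sits immediately after word 11 ("read").
Base order: The senator had heard that every lawyer read a recipe.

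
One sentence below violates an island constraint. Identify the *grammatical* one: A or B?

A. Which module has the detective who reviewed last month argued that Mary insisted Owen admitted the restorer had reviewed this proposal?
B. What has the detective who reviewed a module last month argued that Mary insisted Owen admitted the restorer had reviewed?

B

In A, the wh-phrase is extracted from inside a complex-NP island (relative clause) (introduced by "who"), which blocks movement.
In B, the extraction path crosses only that-complement boundaries, which are transparent.
So B is grammatical.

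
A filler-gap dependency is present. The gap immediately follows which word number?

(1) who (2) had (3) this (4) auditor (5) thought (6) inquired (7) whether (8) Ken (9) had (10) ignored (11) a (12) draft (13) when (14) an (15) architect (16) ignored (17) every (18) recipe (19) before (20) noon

5

The displaced element is "who" (word 1).
It is linked across 1 clause boundary (Ø).
It functions as the subject of "inquired", so the gap sits immediately after word 5 ("thought").
Base order: This auditor had thought that who inquired whether Ken had ignored a draft when an architect ignored every recipe before noon.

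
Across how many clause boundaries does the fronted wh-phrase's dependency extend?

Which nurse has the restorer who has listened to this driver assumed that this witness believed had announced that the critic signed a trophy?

2

"which nurse" is extracted from the subject of "announced".
Boundaries crossed, outermost first: [that], [Ø] — 2 in total.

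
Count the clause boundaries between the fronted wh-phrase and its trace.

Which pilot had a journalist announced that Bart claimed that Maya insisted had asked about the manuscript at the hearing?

3

"which pilot" is extracted from the subject of "asked".
Boundaries crossed, outermost first: [that], [that], [Ø] — 3 in total.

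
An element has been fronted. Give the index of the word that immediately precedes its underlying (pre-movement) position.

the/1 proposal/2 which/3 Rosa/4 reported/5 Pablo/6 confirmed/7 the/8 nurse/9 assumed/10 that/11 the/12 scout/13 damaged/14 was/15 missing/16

The displaced element is "the proposal" (word 2).
It is linked across 3 clause boundaries (Ø → Ø → that).
It functions as the direct object of "damaged", so the gap sits immediately after word 14 ("damaged").
Base order: Rosa reported Pablo confirmed the nurse assumed that the scout damaged the proposal.

14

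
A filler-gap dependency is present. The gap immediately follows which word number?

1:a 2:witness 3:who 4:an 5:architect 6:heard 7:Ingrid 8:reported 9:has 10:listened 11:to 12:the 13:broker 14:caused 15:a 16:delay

8

The displaced element is "a witness" (word 2).
It is linked across 2 clause boundaries (Ø → Ø).
It functions as the subject of "listened", so the gap sits immediately after word 8 ("reported").
Base order: An architect heard Ingrid reported that a witness has listened to the broker.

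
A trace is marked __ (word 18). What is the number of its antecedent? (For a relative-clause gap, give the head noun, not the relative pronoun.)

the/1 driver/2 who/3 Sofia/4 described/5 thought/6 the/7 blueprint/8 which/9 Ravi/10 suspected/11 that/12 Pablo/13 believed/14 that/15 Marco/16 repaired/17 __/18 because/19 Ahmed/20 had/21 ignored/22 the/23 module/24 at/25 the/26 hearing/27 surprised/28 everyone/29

The gap at 18 is the object of "repaired", inside a relative clause.
The relative pronoun is "which" (word 9); it is bound by the head noun immediately before it.
Its filler is the head noun "blueprint", at word 8.

8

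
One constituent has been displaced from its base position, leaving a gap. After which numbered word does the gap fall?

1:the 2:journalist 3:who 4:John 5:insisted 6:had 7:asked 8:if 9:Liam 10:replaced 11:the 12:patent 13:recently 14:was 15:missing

5

The displaced element is "the journalist" (word 2).
It is linked across 1 clause boundary (Ø).
It functions as the subject of "asked", so the gap sits immediately after word 5 ("insisted").
Base order: John insisted the journalist had asked if Liam replaced the patent recently.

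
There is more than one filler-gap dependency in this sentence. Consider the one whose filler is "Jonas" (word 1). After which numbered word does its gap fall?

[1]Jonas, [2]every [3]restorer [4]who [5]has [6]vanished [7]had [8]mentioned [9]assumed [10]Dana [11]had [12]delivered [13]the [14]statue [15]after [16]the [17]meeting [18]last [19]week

8

The displaced element is "Jonas" (word 1).
It is linked across 1 clause boundary (Ø).
It functions as the subject of "assumed", so the gap sits immediately after word 8 ("mentioned").
Base order: Every restorer who has vanished had mentioned that Jonas assumed Dana had delivered the statue after the meeting last week.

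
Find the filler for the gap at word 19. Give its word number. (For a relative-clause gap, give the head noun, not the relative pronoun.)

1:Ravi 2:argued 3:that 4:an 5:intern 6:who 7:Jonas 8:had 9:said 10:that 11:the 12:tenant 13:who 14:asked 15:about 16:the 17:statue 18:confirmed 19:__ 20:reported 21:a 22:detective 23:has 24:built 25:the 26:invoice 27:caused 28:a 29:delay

5

The gap at 19 is the subject of "reported", inside a relative clause.
The relative pronoun is "who" (word 6); it is bound by the head noun immediately before it.
Its filler is the head noun "intern", at word 5.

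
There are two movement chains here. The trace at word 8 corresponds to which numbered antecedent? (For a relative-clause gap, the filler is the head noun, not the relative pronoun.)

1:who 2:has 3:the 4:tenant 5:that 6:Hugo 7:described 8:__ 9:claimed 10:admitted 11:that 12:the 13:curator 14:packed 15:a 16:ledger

4

The marked gap is inside the relative clause, the direct object of "described".
Its filler is the head noun "tenant" (via "that"), at word 4.
(The other dependency links word 1 to a gap after word 9.)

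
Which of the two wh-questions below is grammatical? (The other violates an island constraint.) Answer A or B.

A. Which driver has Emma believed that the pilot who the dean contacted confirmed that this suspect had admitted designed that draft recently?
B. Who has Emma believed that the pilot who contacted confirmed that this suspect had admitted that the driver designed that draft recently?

A

In B, the wh-phrase is extracted from inside a complex-NP island (relative clause) (introduced by "who"), which blocks movement.
In A, the extraction path crosses only that-complement boundaries, which are transparent.
So A is grammatical.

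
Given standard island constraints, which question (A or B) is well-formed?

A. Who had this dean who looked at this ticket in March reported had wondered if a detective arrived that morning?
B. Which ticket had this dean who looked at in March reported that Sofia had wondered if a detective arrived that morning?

In B, the wh-phrase is extracted from inside a complex-NP island (relative clause) (introduced by "who"), which blocks movement.
In A, the extraction path crosses only that-complement boundaries, which are transparent.
So A is grammatical.

A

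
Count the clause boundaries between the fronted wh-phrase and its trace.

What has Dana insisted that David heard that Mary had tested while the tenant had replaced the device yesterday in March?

2

"what" is extracted from the object of "tested".
Boundaries crossed, outermost first: [that], [that] — 2 in total.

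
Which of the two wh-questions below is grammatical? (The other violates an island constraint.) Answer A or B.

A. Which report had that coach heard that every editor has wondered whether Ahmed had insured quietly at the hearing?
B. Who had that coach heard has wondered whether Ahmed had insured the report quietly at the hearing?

B

In A, the wh-phrase is extracted from inside a wh-island (introduced by "whether"), which blocks movement.
In B, the extraction path crosses only that-complement boundaries, which are transparent.
So B is grammatical.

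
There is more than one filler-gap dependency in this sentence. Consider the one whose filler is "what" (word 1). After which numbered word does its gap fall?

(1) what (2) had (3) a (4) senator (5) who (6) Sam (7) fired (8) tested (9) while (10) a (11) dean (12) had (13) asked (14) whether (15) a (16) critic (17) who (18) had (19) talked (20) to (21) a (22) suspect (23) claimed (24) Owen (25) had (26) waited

The displaced element is "what" (word 1).
It functions as the direct object of "tested", so the gap sits immediately after word 8 ("tested").
Base order: A senator who Sam fired had tested what while a dean had asked whether a critic who had talked to a suspect claimed Owen had waited.

8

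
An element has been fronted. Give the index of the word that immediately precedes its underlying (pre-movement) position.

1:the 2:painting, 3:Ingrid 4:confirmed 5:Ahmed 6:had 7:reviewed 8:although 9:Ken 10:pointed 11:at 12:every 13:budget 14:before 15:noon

The displaced element is "the painting" (word 2).
It is linked across 1 clause boundary (Ø).
It functions as the direct object of "reviewed", so the gap sits immediately after word 7 ("reviewed").
Base order: Ingrid confirmed Ahmed had reviewed the painting although Ken pointed at every budget before noon.

7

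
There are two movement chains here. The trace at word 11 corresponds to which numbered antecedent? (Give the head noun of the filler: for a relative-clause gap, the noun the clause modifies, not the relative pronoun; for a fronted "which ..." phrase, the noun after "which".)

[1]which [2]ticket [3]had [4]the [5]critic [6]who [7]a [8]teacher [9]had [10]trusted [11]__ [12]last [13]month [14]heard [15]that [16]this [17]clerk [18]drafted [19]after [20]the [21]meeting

The marked gap is inside the relative clause, the direct object of "trusted".
Its filler is the head noun "critic" (via "who"), at word 5.
(The other dependency links word 2 to a gap after word 18.)

5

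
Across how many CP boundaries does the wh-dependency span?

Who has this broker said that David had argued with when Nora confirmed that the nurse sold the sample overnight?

1

"who" is extracted from the PP object of "argued".
Boundaries crossed, outermost first: [that] — 1 in total.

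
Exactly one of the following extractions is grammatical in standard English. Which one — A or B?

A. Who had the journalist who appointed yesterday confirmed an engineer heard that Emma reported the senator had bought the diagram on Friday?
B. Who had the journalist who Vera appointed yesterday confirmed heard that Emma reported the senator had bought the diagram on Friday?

In A, the wh-phrase is extracted from inside a complex-NP island (relative clause) (introduced by "who"), which blocks movement.
In B, the extraction path crosses only that-complement boundaries, which are transparent.
So B is grammatical.

B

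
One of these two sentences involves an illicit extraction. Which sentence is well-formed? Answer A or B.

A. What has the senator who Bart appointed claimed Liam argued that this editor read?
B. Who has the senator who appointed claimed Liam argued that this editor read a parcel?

A

In B, the wh-phrase is extracted from inside a complex-NP island (relative clause) (introduced by "who"), which blocks movement.
In A, the extraction path crosses only that-complement boundaries, which are transparent.
So A is grammatical.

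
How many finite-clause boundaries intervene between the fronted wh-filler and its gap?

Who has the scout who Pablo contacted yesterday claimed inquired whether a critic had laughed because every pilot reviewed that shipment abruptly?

"who" is extracted from the subject of "inquired".
Boundaries crossed, outermost first: [Ø] — 1 in total.

1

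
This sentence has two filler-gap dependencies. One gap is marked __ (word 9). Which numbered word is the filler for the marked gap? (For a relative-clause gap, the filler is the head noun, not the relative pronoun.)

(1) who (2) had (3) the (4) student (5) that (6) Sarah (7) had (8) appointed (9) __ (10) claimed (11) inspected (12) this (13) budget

4

The marked gap is inside the relative clause, the direct object of "appointed".
Its filler is the head noun "student" (via "that"), at word 4.
(The other dependency links word 1 to a gap after word 10.)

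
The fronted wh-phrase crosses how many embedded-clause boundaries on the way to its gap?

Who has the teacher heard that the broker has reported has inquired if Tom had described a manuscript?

"who" is extracted from the subject of "inquired".
Boundaries crossed, outermost first: [that], [Ø] — 2 in total.

2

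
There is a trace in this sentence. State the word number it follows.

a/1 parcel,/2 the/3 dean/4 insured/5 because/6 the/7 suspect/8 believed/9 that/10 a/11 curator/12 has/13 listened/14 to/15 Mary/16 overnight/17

5

The displaced element is "a parcel" (word 2).
It functions as the direct object of "insured", so the gap sits immediately after word 5 ("insured").
Base order: The dean insured a parcel because the suspect believed that a curator has listened to Mary overnight.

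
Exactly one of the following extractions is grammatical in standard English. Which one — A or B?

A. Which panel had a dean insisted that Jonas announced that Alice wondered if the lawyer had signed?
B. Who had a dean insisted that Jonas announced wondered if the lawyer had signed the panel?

In A, the wh-phrase is extracted from inside a wh-island (introduced by "if"), which blocks movement.
In B, the extraction path crosses only that-complement boundaries, which are transparent.
So B is grammatical.

B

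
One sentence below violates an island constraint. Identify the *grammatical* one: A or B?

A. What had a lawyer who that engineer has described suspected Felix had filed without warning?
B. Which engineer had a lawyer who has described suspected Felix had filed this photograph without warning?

A

In B, the wh-phrase is extracted from inside a complex-NP island (relative clause) (introduced by "who"), which blocks movement.
In A, the extraction path crosses only that-complement boundaries, which are transparent.
So A is grammatical.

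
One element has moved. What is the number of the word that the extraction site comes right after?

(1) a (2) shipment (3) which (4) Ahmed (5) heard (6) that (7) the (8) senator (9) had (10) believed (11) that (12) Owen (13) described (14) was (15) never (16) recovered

13

The displaced element is "a shipment" (word 2).
It is linked across 2 clause boundaries (that → that).
It functions as the direct object of "described", so the gap sits immediately after word 13 ("described").
Base order: Ahmed heard that the senator had believed that Owen described a shipment.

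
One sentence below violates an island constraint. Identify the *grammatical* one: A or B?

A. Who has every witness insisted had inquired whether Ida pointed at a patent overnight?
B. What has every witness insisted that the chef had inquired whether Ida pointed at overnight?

In B, the wh-phrase is extracted from inside a wh-island (introduced by "whether"), which blocks movement.
In A, the extraction path crosses only that-complement boundaries, which are transparent.
So A is grammatical.

A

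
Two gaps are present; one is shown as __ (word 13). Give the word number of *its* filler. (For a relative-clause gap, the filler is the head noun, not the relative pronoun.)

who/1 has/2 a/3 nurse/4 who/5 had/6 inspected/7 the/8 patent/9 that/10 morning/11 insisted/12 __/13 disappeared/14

1

The marked gap is the subject of "disappeared".
Its filler is the fronted wh-phrase "who", at word 1.
(The other dependency links word 4 to a gap after word 5.)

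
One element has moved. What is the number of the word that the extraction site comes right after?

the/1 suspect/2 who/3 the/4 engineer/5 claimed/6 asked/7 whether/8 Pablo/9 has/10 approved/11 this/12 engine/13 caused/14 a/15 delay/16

The displaced element is "the suspect" (word 2).
It is linked across 1 clause boundary (Ø).
It functions as the subject of "asked", so the gap sits immediately after word 6 ("claimed").
Base order: The engineer claimed that the suspect asked whether Pablo has approved this engine.

6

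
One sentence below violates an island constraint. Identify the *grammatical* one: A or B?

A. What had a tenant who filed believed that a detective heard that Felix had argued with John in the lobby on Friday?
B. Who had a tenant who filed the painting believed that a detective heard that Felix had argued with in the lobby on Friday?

In A, the wh-phrase is extracted from inside a complex-NP island (relative clause) (introduced by "who"), which blocks movement.
In B, the extraction path crosses only that-complement boundaries, which are transparent.
So B is grammatical.

B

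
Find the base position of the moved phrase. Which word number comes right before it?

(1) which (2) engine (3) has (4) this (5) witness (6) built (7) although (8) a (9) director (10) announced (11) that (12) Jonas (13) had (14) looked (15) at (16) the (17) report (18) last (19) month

The displaced element is "which engine" (word 2).
It functions as the direct object of "built", so the gap sits immediately after word 6 ("built").
Base order: This witness has built which engine although a director announced that Jonas had looked at the report last month.

6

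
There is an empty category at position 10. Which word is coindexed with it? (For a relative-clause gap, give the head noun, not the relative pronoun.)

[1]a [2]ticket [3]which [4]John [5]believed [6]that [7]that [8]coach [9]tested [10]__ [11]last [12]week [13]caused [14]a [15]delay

The gap at 10 is the object of "tested", inside a relative clause.
The relative pronoun is "which" (word 3); it is bound by the head noun immediately before it.
Its filler is the head noun "ticket", at word 2.

2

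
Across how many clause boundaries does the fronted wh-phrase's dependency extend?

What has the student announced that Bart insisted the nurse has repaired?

2

"what" is extracted from the object of "repaired".
Boundaries crossed, outermost first: [that], [Ø] — 2 in total.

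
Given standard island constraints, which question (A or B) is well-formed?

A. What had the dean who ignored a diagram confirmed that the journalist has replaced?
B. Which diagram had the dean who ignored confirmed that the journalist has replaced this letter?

In B, the wh-phrase is extracted from inside a complex-NP island (relative clause) (introduced by "who"), which blocks movement.
In A, the extraction path crosses only that-complement boundaries, which are transparent.
So A is grammatical.

A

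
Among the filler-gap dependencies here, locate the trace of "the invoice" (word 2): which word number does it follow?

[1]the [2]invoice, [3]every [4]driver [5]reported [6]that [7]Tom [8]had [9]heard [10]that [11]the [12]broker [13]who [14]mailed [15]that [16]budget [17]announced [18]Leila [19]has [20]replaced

20

The displaced element is "the invoice" (word 2).
It is linked across 3 clause boundaries (that → that → Ø).
It functions as the direct object of "replaced", so the gap sits immediately after word 20 ("replaced").
Base order: Every driver reported that Tom had heard that the broker who mailed that budget announced Leila has replaced the invoice.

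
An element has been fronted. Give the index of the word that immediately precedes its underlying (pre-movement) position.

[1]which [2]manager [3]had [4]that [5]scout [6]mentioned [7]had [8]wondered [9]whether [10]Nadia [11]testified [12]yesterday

6

The displaced element is "which manager" (word 2).
It is linked across 1 clause boundary (Ø).
It functions as the subject of "wondered", so the gap sits immediately after word 6 ("mentioned").
Base order: That scout had mentioned that which manager had wondered whether Nadia testified yesterday.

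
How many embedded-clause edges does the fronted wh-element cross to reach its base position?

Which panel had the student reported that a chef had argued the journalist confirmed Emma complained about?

"which panel" is extracted from the PP object of "complained".
Boundaries crossed, outermost first: [that], [Ø], [Ø] — 3 in total.

3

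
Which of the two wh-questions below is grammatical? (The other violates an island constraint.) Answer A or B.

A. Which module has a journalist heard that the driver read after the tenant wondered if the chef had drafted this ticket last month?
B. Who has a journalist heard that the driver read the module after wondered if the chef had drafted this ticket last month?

In B, the wh-phrase is extracted from inside an adjunct island (introduced by "after"), which blocks movement.
In A, the extraction path crosses only that-complement boundaries, which are transparent.
So A is grammatical.

A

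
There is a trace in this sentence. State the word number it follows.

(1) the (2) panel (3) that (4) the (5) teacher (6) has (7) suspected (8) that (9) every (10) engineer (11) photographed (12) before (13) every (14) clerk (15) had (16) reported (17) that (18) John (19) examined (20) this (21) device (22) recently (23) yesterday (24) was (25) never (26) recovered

The displaced element is "the panel" (word 2).
It is linked across 1 clause boundary (that).
It functions as the direct object of "photographed", so the gap sits immediately after word 11 ("photographed").
Base order: The teacher has suspected that every engineer photographed the panel before every clerk had reported that John examined this device recently yesterday.

11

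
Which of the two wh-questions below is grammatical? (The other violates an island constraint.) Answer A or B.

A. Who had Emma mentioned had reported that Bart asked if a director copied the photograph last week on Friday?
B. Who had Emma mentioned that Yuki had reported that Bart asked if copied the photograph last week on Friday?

A

In B, the wh-phrase is extracted from inside a wh-island (introduced by "if"), which blocks movement.
In A, the extraction path crosses only that-complement boundaries, which are transparent.
So A is grammatical.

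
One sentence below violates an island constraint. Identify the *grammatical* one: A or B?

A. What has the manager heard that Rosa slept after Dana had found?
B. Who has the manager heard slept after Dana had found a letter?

B

In A, the wh-phrase is extracted from inside an adjunct island (introduced by "after"), which blocks movement.
In B, the extraction path crosses only that-complement boundaries, which are transparent.
So B is grammatical.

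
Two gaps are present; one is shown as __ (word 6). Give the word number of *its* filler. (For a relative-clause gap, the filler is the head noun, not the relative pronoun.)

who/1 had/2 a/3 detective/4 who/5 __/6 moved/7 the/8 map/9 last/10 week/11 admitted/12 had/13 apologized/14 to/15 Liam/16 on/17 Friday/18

The marked gap is inside the relative clause, the subject of "moved".
Its filler is the head noun "detective" (via "who"), at word 4.
(The other dependency links word 1 to a gap after word 12.)

4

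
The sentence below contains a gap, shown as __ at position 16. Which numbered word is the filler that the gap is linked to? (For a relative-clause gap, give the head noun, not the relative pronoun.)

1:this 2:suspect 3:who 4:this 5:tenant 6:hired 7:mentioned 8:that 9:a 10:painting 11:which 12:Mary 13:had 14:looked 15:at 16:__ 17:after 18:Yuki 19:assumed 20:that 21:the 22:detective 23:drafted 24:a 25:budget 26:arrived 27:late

10

The gap at 16 is the prepositional object of "looked", inside a relative clause.
The relative pronoun is "which" (word 11); it is bound by the head noun immediately before it.
Its filler is the head noun "painting", at word 10.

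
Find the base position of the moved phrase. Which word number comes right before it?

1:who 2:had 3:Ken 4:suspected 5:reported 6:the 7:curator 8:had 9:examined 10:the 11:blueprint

4

The displaced element is "who" (word 1).
It is linked across 1 clause boundary (Ø).
It functions as the subject of "reported", so the gap sits immediately after word 4 ("suspected").
Base order: Ken had suspected that who reported the curator had examined the blueprint.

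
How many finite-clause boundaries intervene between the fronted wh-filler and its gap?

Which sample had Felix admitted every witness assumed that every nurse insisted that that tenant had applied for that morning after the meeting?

3

"which sample" is extracted from the PP object of "applied".
Boundaries crossed, outermost first: [Ø], [that], [that] — 3 in total.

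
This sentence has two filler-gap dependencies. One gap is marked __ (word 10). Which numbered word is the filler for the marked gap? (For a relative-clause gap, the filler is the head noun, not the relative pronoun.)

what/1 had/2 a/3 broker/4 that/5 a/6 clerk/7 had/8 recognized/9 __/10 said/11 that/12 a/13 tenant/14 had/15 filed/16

4

The marked gap is inside the relative clause, the direct object of "recognized".
Its filler is the head noun "broker" (via "that"), at word 4.
(The other dependency links word 1 to a gap after word 16.)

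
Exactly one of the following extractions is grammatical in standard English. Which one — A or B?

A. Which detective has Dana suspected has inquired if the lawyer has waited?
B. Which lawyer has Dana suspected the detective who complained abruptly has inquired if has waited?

In B, the wh-phrase is extracted from inside a wh-island (introduced by "if"), which blocks movement.
In A, the extraction path crosses only that-complement boundaries, which are transparent.
So A is grammatical.

A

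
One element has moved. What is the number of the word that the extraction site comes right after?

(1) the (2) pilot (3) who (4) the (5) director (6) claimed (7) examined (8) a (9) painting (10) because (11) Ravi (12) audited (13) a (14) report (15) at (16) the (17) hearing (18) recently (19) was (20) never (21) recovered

The displaced element is "the pilot" (word 2).
It is linked across 1 clause boundary (Ø).
It functions as the subject of "examined", so the gap sits immediately after word 6 ("claimed").
Base order: The director claimed the pilot examined a painting because Ravi audited a report at the hearing recently.

6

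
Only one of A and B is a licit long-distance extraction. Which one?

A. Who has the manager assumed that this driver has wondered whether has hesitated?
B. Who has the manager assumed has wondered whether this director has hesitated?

B

In A, the wh-phrase is extracted from inside a wh-island (introduced by "whether"), which blocks movement.
In B, the extraction path crosses only that-complement boundaries, which are transparent.
So B is grammatical.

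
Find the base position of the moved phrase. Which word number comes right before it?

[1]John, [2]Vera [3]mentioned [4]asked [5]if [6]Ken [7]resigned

3

The displaced element is "John" (word 1).
It is linked across 1 clause boundary (Ø).
It functions as the subject of "asked", so the gap sits immediately after word 3 ("mentioned").
Base order: Vera mentioned that John asked if Ken resigned.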